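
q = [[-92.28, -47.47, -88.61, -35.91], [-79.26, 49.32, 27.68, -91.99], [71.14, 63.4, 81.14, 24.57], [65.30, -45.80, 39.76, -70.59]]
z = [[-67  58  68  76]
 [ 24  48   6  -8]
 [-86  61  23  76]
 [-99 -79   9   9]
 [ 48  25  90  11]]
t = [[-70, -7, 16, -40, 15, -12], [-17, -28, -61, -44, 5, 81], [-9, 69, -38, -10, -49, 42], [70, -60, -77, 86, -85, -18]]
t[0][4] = 15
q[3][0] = 65.3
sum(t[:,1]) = -26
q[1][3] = -91.99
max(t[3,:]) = 86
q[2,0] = 71.14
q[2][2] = 81.14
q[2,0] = 71.14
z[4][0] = 48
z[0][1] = 58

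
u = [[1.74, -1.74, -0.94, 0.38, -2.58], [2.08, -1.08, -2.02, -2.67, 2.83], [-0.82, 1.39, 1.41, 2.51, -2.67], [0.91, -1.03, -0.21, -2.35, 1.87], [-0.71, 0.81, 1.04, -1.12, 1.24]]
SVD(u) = [[0.10, 0.86, 0.39, 0.08, -0.30],[-0.67, 0.19, -0.41, 0.59, -0.05],[0.58, -0.03, 0.04, 0.73, 0.35],[-0.44, -0.02, 0.64, 0.01, 0.63],[-0.11, -0.47, 0.52, 0.33, -0.62]] @ diag([7.2557298254856, 4.175078630236483, 1.3283527534382107, 0.7520398007786486, 0.22697627933183284]) @ [[-0.28, 0.24, 0.28, 0.61, -0.64], [0.54, -0.51, -0.41, 0.07, -0.53], [-0.00, -0.31, 0.70, -0.55, -0.33], [0.70, 0.68, 0.16, -0.12, -0.09], [0.39, -0.36, 0.48, 0.55, 0.44]]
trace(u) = 0.96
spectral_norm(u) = 7.26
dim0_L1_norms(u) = [6.26, 6.05, 5.62, 9.03, 11.19]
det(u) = 6.87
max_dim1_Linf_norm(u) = 2.83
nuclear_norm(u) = 13.74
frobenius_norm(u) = 8.51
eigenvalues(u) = [(-1.35+1.18j), (-1.35-1.18j), (2.04+0j), (0.81+0.62j), (0.81-0.62j)]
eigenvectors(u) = [[(0.15+0.1j),(0.15-0.1j),-0.89+0.00j,-0.65+0.00j,(-0.65-0j)], [(0.2-0.35j),(0.2+0.35j),-0.09+0.00j,(-0.22-0.29j),-0.22+0.29j], [-0.42+0.22j,(-0.42-0.22j),(-0.35+0j),(-0.44+0.39j),-0.44-0.39j], [(0.66+0j),(0.66-0j),-0.03+0.00j,0.21j,0.00-0.21j], [0.34+0.20j,0.34-0.20j,(0.29+0j),0.08+0.24j,0.08-0.24j]]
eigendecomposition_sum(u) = [[(-0.03+0.31j), -0.06-0.21j, 0.06-0.26j, (-0.15-0.43j), -0.04+0.56j],[(0.71+0.02j), -0.46+0.16j, (-0.59-0.11j), -0.94+0.40j, (1.26+0.02j)],[(-0.69-0.48j), 0.56+0.13j, (0.52+0.49j), 1.19+0.20j, -1.24-0.83j],[0.54+1.03j, -0.60-0.53j, (-0.33-0.94j), (-1.34-1.03j), (0.99+1.83j)],[(-0.04+0.7j), -0.15-0.45j, (0.12-0.58j), -0.38-0.94j, -0.05+1.25j]] + [[-0.03-0.31j, -0.06+0.21j, (0.06+0.26j), -0.15+0.43j, -0.04-0.56j], [(0.71-0.02j), -0.46-0.16j, (-0.59+0.11j), (-0.94-0.4j), 1.26-0.02j], [-0.69+0.48j, (0.56-0.13j), 0.52-0.49j, (1.19-0.2j), (-1.24+0.83j)], [0.54-1.03j, -0.60+0.53j, (-0.33+0.94j), -1.34+1.03j, 0.99-1.83j], [-0.04-0.70j, -0.15+0.45j, (0.12+0.58j), -0.38+0.94j, -0.05-1.25j]] + [[0.95+0.00j, -3.06+0.00j, (-0.72-0j), 2.79-0.00j, (-4.95+0j)], [0.09+0.00j, -0.30+0.00j, -0.07-0.00j, (0.28-0j), (-0.49+0j)], [0.37+0.00j, (-1.19+0j), -0.28-0.00j, (1.09-0j), (-1.93+0j)], [(0.03+0j), (-0.09+0j), (-0.02-0j), (0.08-0j), -0.14+0.00j], [-0.31-0.00j, 0.98-0.00j, (0.23+0j), (-0.9+0j), (1.59-0j)]] + [[(0.42-0.32j), 0.72+0.41j, -0.17+0.73j, -1.05+0.38j, 1.23+0.06j], [(0.28+0.08j), (0.07+0.46j), -0.38+0.17j, -0.53-0.33j, (0.4+0.56j)], [0.09-0.47j, 0.74-0.16j, (0.32+0.6j), (-0.48+0.9j), (0.87-0.71j)], [-0.10-0.13j, 0.13-0.23j, 0.23+0.05j, (0.12+0.33j), (0.02-0.39j)], [(-0.17-0.12j), (0.06-0.31j), 0.29-0.02j, 0.26+0.34j, (-0.13-0.45j)]] + [[(0.42+0.32j), 0.72-0.41j, -0.17-0.73j, (-1.05-0.38j), 1.23-0.06j], [(0.28-0.08j), 0.07-0.46j, -0.38-0.17j, -0.53+0.33j, 0.40-0.56j], [0.09+0.47j, (0.74+0.16j), (0.32-0.6j), (-0.48-0.9j), (0.87+0.71j)], [(-0.1+0.13j), (0.13+0.23j), (0.23-0.05j), 0.12-0.33j, 0.02+0.39j], [-0.17+0.12j, (0.06+0.31j), (0.29+0.02j), (0.26-0.34j), -0.13+0.45j]]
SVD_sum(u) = [[-0.20, 0.17, 0.21, 0.45, -0.47], [1.35, -1.15, -1.37, -2.97, 3.12], [-1.17, 1.00, 1.19, 2.57, -2.70], [0.89, -0.76, -0.9, -1.95, 2.05], [0.22, -0.19, -0.23, -0.49, 0.51]] + [[1.93, -1.82, -1.48, 0.26, -1.91], [0.43, -0.40, -0.33, 0.06, -0.42], [-0.07, 0.06, 0.05, -0.01, 0.07], [-0.04, 0.03, 0.03, -0.01, 0.04], [-1.05, 0.99, 0.81, -0.14, 1.04]] + [[-0.00, -0.16, 0.36, -0.28, -0.17], [0.00, 0.17, -0.38, 0.30, 0.18], [-0.0, -0.02, 0.04, -0.03, -0.02], [-0.0, -0.26, 0.6, -0.47, -0.28], [-0.00, -0.21, 0.48, -0.38, -0.23]] + [[0.04,0.04,0.01,-0.01,-0.01],[0.31,0.30,0.07,-0.05,-0.04],[0.38,0.38,0.09,-0.07,-0.05],[0.01,0.01,0.00,-0.00,-0.0],[0.17,0.17,0.04,-0.03,-0.02]] + [[-0.03, 0.02, -0.03, -0.04, -0.03], [-0.00, 0.0, -0.01, -0.01, -0.01], [0.03, -0.03, 0.04, 0.04, 0.03], [0.06, -0.05, 0.07, 0.08, 0.06], [-0.05, 0.05, -0.07, -0.08, -0.06]]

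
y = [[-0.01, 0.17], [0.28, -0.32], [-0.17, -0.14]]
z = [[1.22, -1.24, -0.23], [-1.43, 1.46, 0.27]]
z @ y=[[-0.32,0.64],[0.38,-0.75]]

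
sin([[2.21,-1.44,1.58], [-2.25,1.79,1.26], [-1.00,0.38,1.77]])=[[0.23, 0.16, 0.29], [1.1, -0.46, 1.26], [0.6, -0.60, 1.42]]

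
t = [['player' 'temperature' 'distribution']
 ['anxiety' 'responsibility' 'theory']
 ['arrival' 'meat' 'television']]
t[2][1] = 'meat'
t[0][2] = 'distribution'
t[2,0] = 'arrival'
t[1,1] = 'responsibility'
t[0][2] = 'distribution'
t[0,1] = 'temperature'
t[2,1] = 'meat'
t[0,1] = 'temperature'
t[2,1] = 'meat'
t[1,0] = 'anxiety'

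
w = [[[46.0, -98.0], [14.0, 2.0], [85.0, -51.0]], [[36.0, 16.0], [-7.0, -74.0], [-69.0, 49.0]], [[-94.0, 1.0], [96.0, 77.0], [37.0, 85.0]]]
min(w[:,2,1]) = -51.0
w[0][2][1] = -51.0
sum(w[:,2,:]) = 136.0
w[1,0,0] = 36.0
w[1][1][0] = -7.0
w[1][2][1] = 49.0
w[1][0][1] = 16.0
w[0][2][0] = 85.0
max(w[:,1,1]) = 77.0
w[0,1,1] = 2.0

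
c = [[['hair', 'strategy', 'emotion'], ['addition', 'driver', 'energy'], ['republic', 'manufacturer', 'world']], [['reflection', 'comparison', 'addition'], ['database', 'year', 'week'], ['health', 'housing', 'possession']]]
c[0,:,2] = ['emotion', 'energy', 'world']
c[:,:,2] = [['emotion', 'energy', 'world'], ['addition', 'week', 'possession']]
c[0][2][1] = 'manufacturer'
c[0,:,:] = [['hair', 'strategy', 'emotion'], ['addition', 'driver', 'energy'], ['republic', 'manufacturer', 'world']]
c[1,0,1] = 'comparison'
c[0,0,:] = ['hair', 'strategy', 'emotion']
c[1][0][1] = 'comparison'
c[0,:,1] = ['strategy', 'driver', 'manufacturer']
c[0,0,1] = 'strategy'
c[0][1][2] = 'energy'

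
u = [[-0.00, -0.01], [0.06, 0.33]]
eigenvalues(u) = [0.0, 0.33]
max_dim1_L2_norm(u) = 0.34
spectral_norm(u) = 0.34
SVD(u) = [[-0.03, 1.0], [1.0, 0.03]] @ diag([0.3355544706171164, 0.001788085251543643]) @ [[0.18, 0.98], [0.98, -0.18]]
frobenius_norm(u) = 0.34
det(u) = 0.00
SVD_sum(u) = [[-0.00, -0.01],[0.06, 0.33]] + [[0.00, -0.00], [0.0, -0.0]]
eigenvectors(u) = [[-0.98, 0.03], [0.18, -1.00]]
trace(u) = 0.33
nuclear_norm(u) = 0.34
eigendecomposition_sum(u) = [[0.0, 0.0], [-0.0, -0.0]] + [[-0.0, -0.01], [0.06, 0.33]]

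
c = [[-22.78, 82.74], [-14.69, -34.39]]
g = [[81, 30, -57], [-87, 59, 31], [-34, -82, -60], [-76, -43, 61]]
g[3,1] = -43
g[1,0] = -87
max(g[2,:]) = -34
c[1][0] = -14.69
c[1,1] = -34.39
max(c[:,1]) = 82.74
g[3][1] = -43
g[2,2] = -60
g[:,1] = [30, 59, -82, -43]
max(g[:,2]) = 61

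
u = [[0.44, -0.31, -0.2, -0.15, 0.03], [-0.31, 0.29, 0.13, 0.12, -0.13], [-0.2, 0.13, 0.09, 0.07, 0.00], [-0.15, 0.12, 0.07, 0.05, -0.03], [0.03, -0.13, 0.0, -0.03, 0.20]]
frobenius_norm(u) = 0.87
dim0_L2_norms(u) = [0.59, 0.48, 0.26, 0.21, 0.24]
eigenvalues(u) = [0.84, 0.23, 0.01, 0.0, -0.01]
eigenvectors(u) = [[0.70, -0.33, 0.34, -0.51, 0.14], [-0.56, -0.28, 0.74, -0.04, 0.22], [-0.31, 0.21, -0.35, -0.64, 0.57], [-0.25, 0.02, 0.01, -0.57, -0.78], [0.16, 0.88, 0.45, -0.03, 0.0]]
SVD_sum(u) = [[0.41,-0.33,-0.18,-0.15,0.09],[-0.33,0.27,0.15,0.12,-0.08],[-0.18,0.15,0.08,0.07,-0.04],[-0.15,0.12,0.07,0.05,-0.03],[0.09,-0.08,-0.04,-0.03,0.02]] + [[0.02,0.02,-0.02,-0.0,-0.07], [0.02,0.02,-0.01,-0.0,-0.06], [-0.02,-0.01,0.01,0.00,0.04], [-0.00,-0.00,0.00,0.00,0.00], [-0.07,-0.06,0.04,0.00,0.18]] + [[0.00, 0.0, -0.00, 0.0, 0.0], [0.0, 0.00, -0.0, 0.00, 0.0], [-0.00, -0.00, 0.0, -0.0, -0.0], [0.00, 0.00, -0.00, 0.00, 0.0], [0.00, 0.0, -0.00, 0.0, 0.00]] + [[-0.00,-0.00,-0.0,0.0,-0.0], [-0.0,-0.00,-0.00,0.0,-0.00], [-0.00,-0.00,-0.0,0.00,-0.00], [0.00,0.0,0.00,-0.0,0.00], [-0.0,-0.0,-0.0,0.0,-0.00]] + [[0.0, 0.00, 0.00, 0.00, 0.0], [0.00, 0.00, 0.0, 0.0, 0.00], [0.0, 0.0, 0.00, 0.00, 0.00], [0.00, 0.00, 0.0, 0.00, 0.00], [0.00, 0.0, 0.00, 0.0, 0.0]]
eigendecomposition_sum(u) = [[0.41, -0.33, -0.18, -0.15, 0.09],  [-0.33, 0.27, 0.15, 0.12, -0.08],  [-0.18, 0.15, 0.08, 0.07, -0.04],  [-0.15, 0.12, 0.07, 0.05, -0.03],  [0.09, -0.08, -0.04, -0.03, 0.02]] + [[0.02, 0.02, -0.02, -0.0, -0.07], [0.02, 0.02, -0.01, -0.00, -0.06], [-0.02, -0.01, 0.01, 0.0, 0.04], [-0.0, -0.00, 0.00, 0.00, 0.0], [-0.07, -0.06, 0.04, 0.00, 0.18]] + [[0.00, 0.00, -0.0, 0.0, 0.0], [0.0, 0.0, -0.00, 0.00, 0.00], [-0.0, -0.0, 0.00, -0.00, -0.0], [0.0, 0.0, -0.0, 0.00, 0.0], [0.00, 0.00, -0.0, 0.0, 0.00]] + [[0.0, 0.00, 0.00, 0.0, 0.00], [0.0, 0.00, 0.00, 0.00, 0.00], [0.0, 0.0, 0.0, 0.00, 0.0], [0.00, 0.0, 0.00, 0.00, 0.0], [0.0, 0.0, 0.0, 0.0, 0.0]] + [[-0.00, -0.00, -0.00, 0.0, -0.0], [-0.0, -0.00, -0.0, 0.0, -0.00], [-0.00, -0.00, -0.0, 0.00, -0.00], [0.00, 0.00, 0.00, -0.0, 0.00], [-0.0, -0.00, -0.00, 0.00, -0.00]]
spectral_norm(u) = 0.84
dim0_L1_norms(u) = [1.13, 0.98, 0.49, 0.42, 0.39]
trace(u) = 1.07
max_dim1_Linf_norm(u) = 0.44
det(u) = -0.00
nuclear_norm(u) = 1.08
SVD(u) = [[-0.70, -0.33, 0.34, 0.14, 0.51], [0.56, -0.28, 0.74, 0.22, 0.04], [0.31, 0.21, -0.35, 0.57, 0.64], [0.25, 0.02, 0.01, -0.78, 0.57], [-0.16, 0.88, 0.45, 0.00, 0.03]] @ diag([0.838013310932532, 0.2300456898196977, 0.008156715718826944, 0.006769942227807813, 0.0005542257567513237]) @ [[-0.7,0.56,0.31,0.25,-0.16],[-0.33,-0.28,0.21,0.02,0.88],[0.34,0.74,-0.35,0.01,0.45],[-0.14,-0.22,-0.57,0.78,-0.00],[0.51,0.04,0.64,0.57,0.03]]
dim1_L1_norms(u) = [1.13, 0.98, 0.49, 0.42, 0.39]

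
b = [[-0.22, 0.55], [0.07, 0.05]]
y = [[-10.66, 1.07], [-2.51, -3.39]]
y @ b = [[2.42, -5.81], [0.31, -1.55]]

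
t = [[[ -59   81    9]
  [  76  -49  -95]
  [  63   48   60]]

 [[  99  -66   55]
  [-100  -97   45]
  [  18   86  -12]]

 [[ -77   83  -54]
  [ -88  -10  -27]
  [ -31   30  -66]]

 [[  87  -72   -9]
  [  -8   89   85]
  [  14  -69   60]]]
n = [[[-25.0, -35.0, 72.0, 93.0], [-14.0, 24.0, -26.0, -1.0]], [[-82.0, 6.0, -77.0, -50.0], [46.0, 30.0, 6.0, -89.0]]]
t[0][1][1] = -49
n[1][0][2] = -77.0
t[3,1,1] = 89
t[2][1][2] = -27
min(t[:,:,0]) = -100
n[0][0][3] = 93.0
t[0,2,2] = 60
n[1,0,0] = -82.0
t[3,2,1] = -69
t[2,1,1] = -10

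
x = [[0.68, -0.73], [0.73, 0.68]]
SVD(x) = [[-0.68, -0.73],[-0.73, 0.68]] @ diag([0.9976472322419383, 0.9976472322419383]) @ [[-1.00, -0.00], [0.00, 1.0]]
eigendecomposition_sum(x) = [[0.34+0.36j, (-0.36+0.34j)], [0.36-0.34j, (0.34+0.36j)]] + [[(0.34-0.36j), -0.36-0.34j], [(0.36+0.34j), 0.34-0.36j]]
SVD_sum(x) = [[0.68, 0.0], [0.73, 0.00]] + [[0.0, -0.73], [0.0, 0.68]]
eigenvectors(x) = [[0.71+0.00j, (0.71-0j)], [-0.71j, 0.00+0.71j]]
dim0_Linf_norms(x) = [0.73, 0.73]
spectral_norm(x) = 1.00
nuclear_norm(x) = 2.00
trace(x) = 1.36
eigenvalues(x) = [(0.68+0.73j), (0.68-0.73j)]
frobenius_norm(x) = 1.41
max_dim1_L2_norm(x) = 1.0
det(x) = 1.00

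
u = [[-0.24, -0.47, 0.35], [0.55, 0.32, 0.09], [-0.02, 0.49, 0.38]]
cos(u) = [[1.11, -0.07, -0.00], [-0.02, 1.06, -0.13], [-0.13, -0.17, 0.91]]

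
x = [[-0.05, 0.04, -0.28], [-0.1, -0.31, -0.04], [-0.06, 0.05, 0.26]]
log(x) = [[(-2.04+2.75j), (-0.34+0.15j), -0.65+2.11j], [(0.48+0.03j), -1.09+3.13j, (0.36-0.16j)], [(-0.19+0.51j), (-0.07-0.19j), -1.32+0.40j]]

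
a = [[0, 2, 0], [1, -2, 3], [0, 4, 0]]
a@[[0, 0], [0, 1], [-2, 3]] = [[0, 2], [-6, 7], [0, 4]]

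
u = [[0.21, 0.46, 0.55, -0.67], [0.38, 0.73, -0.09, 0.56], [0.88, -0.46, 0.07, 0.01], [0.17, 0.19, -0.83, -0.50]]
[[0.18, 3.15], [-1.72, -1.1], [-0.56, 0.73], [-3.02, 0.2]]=u@[[-1.64, 0.91], [-1.49, 0.36], [2.71, 1.70], [0.42, -2.78]]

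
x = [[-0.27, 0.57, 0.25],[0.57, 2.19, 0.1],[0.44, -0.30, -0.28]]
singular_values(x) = [2.33, 0.72, 0.01]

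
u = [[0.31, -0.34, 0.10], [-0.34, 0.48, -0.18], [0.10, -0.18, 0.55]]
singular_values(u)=[0.87, 0.42, 0.04]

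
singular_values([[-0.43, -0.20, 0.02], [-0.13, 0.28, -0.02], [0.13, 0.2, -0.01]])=[0.52, 0.33, 0.01]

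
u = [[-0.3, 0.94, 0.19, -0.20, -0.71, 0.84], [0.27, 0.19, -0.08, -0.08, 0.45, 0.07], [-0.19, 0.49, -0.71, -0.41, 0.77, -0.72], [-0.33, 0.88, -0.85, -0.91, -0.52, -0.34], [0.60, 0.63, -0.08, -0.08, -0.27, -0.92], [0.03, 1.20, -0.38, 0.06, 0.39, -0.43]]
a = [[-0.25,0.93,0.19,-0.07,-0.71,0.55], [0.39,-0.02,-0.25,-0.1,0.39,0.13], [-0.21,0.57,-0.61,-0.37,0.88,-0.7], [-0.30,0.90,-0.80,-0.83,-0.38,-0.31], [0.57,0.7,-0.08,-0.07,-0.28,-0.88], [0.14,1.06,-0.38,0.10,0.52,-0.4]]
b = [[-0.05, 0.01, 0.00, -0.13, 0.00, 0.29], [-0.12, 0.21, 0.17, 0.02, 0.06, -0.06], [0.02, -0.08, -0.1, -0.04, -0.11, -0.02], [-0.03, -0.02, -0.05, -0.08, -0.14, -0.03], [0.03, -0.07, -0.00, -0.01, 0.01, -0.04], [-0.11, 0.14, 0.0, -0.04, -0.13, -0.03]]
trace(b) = -0.04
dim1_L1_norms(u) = [3.18, 1.14, 3.29, 3.83, 2.58, 2.49]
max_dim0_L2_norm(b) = 0.3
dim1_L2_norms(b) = [0.32, 0.31, 0.18, 0.18, 0.09, 0.23]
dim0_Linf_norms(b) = [0.12, 0.21, 0.17, 0.13, 0.14, 0.29]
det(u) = 0.22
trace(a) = -2.39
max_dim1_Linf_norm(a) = 1.06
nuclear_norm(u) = 6.72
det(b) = 0.00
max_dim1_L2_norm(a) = 1.57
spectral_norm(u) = 2.39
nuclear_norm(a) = 6.54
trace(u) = -2.43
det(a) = 0.27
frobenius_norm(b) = 0.56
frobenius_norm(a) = 3.19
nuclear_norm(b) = 1.04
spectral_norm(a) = 2.33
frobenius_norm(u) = 3.33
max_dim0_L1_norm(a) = 4.18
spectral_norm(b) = 0.37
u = a + b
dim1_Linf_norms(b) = [0.29, 0.21, 0.11, 0.14, 0.07, 0.14]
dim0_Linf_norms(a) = [0.57, 1.06, 0.8, 0.83, 0.88, 0.88]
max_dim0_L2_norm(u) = 1.94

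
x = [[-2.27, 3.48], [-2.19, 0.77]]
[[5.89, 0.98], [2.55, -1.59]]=x @ [[-0.74,  1.07], [1.21,  0.98]]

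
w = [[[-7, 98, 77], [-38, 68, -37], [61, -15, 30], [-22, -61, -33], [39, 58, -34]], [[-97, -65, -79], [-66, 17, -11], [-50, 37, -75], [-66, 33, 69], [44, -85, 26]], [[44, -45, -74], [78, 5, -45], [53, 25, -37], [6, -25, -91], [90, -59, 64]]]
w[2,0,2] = -74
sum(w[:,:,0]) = 69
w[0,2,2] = 30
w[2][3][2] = -91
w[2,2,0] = 53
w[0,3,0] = -22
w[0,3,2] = -33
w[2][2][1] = 25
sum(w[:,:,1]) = -14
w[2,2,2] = -37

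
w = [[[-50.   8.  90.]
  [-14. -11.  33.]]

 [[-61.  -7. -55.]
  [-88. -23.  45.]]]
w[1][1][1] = -23.0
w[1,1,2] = 45.0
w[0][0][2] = 90.0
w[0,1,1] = -11.0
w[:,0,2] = [90.0, -55.0]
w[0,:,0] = [-50.0, -14.0]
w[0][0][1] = 8.0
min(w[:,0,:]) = -61.0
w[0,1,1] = -11.0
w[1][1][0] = -88.0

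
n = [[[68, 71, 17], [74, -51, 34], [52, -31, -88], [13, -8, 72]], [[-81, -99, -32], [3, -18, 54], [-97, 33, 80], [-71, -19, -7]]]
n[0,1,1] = -51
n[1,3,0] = -71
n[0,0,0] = 68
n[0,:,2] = [17, 34, -88, 72]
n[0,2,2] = -88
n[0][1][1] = -51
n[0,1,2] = 34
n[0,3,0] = 13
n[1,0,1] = -99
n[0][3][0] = 13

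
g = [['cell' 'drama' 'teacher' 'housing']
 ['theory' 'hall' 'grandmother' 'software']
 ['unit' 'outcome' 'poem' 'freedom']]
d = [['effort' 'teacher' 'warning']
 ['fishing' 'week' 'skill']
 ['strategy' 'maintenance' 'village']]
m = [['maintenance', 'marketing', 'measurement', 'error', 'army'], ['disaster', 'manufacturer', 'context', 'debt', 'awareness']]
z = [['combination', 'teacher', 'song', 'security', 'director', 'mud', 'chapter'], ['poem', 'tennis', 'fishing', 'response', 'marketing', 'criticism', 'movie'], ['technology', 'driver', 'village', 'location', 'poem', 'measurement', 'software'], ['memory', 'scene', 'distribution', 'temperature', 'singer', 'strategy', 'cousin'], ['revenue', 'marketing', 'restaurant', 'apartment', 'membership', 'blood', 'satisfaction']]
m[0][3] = 'error'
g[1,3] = 'software'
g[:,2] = ['teacher', 'grandmother', 'poem']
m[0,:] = ['maintenance', 'marketing', 'measurement', 'error', 'army']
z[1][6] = 'movie'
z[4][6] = 'satisfaction'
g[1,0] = 'theory'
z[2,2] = 'village'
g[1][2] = 'grandmother'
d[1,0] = 'fishing'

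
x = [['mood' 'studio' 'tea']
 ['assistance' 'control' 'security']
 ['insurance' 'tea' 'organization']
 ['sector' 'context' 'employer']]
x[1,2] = 'security'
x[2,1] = 'tea'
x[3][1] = 'context'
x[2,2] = 'organization'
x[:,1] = ['studio', 'control', 'tea', 'context']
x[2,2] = 'organization'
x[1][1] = 'control'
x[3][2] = 'employer'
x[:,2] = ['tea', 'security', 'organization', 'employer']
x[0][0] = 'mood'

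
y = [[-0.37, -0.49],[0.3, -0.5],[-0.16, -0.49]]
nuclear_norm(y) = 1.35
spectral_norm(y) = 0.87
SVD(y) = [[-0.64, 0.54], [-0.49, -0.84], [-0.59, 0.11]] @ diag([0.8684395406453321, 0.4780300871741489]) @ [[0.21, 0.98],[-0.98, 0.21]]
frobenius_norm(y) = 0.99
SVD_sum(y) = [[-0.12, -0.54], [-0.09, -0.41], [-0.11, -0.50]] + [[-0.25, 0.05], [0.39, -0.09], [-0.05, 0.01]]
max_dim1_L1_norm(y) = 0.86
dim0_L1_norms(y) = [0.83, 1.48]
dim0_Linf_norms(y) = [0.37, 0.5]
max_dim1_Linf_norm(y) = 0.5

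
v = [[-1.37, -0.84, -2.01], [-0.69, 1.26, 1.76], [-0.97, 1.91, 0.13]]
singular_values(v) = [3.28, 2.23, 0.81]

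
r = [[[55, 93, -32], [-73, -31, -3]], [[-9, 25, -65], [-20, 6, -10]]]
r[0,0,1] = 93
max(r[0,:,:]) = 93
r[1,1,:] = [-20, 6, -10]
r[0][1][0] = -73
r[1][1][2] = -10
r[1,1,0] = -20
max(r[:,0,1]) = 93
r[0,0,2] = -32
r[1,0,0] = -9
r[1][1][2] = -10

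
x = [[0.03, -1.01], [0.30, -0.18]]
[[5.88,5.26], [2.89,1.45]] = x @ [[6.24, 1.74], [-5.64, -5.16]]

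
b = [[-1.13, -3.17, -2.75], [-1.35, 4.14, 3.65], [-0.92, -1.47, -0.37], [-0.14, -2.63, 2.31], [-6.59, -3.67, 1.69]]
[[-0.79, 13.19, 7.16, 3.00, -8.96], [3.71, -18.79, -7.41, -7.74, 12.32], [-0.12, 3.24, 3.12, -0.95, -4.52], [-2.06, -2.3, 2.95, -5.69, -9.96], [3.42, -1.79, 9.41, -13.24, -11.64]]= b@[[-0.95, 0.49, -0.7, 1.31, -0.23], [0.71, -1.76, -1.55, 0.33, 3.35], [-0.14, -2.97, -0.53, -2.01, -0.51]]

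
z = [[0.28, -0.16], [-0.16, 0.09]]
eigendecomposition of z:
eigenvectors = [[0.87, 0.49], [-0.49, 0.87]]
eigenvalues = [0.37, -0.0]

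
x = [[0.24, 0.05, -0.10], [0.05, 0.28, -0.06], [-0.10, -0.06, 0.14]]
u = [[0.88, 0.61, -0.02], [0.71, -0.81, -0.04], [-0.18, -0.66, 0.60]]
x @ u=[[0.26, 0.17, -0.07], [0.25, -0.16, -0.05], [-0.16, -0.10, 0.09]]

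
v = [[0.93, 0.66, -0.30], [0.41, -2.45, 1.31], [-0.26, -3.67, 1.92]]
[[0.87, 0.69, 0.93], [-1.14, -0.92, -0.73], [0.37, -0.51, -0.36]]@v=[[0.85, -4.53, 2.43], [-1.25, 4.18, -2.26], [0.23, 2.81, -1.47]]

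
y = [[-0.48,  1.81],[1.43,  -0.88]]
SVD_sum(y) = [[-0.98,1.47], [0.85,-1.27]] + [[0.50, 0.34], [0.58, 0.39]]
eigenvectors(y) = [[0.79, -0.70], [0.62, 0.71]]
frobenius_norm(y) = 2.52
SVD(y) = [[-0.76, 0.65], [0.65, 0.76]] @ diag([2.3383443165434104, 0.9262536678951021]) @ [[0.55, -0.83], [0.83, 0.55]]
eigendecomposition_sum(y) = [[0.53, 0.53], [0.42, 0.41]] + [[-1.01,1.28], [1.01,-1.29]]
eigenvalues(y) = [0.94, -2.3]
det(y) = -2.17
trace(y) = -1.36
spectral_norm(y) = 2.34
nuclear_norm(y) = 3.26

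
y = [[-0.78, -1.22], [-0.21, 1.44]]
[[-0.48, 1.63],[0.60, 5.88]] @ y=[[0.03,2.93], [-1.70,7.74]]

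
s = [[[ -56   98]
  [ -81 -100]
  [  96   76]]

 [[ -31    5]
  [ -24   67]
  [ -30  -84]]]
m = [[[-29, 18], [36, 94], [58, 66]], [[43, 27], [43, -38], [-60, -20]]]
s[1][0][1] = 5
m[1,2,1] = -20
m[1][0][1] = 27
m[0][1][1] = 94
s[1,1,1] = 67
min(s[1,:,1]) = -84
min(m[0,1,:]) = 36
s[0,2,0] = 96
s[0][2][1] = 76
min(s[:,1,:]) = -100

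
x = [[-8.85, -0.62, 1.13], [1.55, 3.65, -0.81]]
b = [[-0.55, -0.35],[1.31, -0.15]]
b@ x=[[4.33, -0.94, -0.34], [-11.83, -1.36, 1.60]]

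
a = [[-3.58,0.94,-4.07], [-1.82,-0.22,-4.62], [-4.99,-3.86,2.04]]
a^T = [[-3.58, -1.82, -4.99], [0.94, -0.22, -3.86], [-4.07, -4.62, 2.04]]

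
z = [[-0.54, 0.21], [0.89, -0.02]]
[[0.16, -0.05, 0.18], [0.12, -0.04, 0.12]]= z @ [[0.16, -0.05, 0.16], [1.19, -0.39, 1.25]]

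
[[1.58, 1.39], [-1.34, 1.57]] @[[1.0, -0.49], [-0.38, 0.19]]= [[1.05, -0.51], [-1.94, 0.95]]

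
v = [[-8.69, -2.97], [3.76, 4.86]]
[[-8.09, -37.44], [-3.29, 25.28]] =v @ [[1.58, 3.44], [-1.9, 2.54]]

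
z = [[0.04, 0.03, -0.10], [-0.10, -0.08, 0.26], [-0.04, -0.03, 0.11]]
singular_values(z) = [0.33, 0.0, 0.0]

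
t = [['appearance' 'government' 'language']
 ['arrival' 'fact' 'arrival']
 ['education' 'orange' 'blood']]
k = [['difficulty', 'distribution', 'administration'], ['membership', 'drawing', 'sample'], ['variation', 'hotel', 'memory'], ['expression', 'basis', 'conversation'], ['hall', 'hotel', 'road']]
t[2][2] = 'blood'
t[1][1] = 'fact'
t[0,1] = 'government'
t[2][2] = 'blood'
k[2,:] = ['variation', 'hotel', 'memory']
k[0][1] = 'distribution'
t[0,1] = 'government'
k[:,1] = ['distribution', 'drawing', 'hotel', 'basis', 'hotel']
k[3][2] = 'conversation'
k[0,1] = 'distribution'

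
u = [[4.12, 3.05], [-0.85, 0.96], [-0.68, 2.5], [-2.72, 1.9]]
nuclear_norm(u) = 9.48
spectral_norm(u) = 5.33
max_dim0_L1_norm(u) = 8.41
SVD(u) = [[-0.96, -0.13],[0.05, -0.3],[-0.13, -0.6],[0.26, -0.73]] @ diag([5.330824010793783, 4.1501946178395634]) @ [[-0.86, -0.51], [0.51, -0.86]]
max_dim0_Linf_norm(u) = 4.12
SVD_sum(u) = [[4.4, 2.58], [-0.21, -0.13], [0.58, 0.34], [-1.2, -0.7]] + [[-0.28,0.47], [-0.64,1.09], [-1.26,2.16], [-1.52,2.60]]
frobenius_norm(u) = 6.76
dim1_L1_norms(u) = [7.17, 1.81, 3.18, 4.62]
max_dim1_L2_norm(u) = 5.13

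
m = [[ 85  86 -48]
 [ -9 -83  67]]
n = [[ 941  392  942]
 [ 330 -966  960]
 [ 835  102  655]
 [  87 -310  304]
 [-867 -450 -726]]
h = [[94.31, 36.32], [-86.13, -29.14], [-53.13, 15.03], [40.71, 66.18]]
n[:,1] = [392, -966, 102, -310, -450]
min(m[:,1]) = -83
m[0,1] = 86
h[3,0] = 40.71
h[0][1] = 36.32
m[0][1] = 86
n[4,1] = -450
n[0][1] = 392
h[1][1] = -29.14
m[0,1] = 86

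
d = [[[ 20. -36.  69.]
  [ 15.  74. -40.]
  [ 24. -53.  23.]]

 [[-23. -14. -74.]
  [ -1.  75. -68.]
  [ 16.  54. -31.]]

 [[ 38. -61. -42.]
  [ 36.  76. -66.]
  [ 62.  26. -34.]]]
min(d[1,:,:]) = -74.0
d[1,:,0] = [-23.0, -1.0, 16.0]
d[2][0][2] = -42.0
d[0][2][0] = 24.0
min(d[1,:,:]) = -74.0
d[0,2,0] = 24.0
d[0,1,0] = 15.0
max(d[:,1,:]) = 76.0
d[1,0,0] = -23.0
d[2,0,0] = 38.0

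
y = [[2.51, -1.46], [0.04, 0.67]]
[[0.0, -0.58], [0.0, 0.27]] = y @ [[0.0, -0.00], [-0.0, 0.4]]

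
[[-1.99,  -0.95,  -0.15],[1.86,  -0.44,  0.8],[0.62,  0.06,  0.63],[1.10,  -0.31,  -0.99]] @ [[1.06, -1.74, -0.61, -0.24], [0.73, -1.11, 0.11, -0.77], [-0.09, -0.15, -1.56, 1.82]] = [[-2.79, 4.54, 1.34, 0.94],[1.58, -2.87, -2.43, 1.35],[0.64, -1.24, -1.35, 0.95],[1.03, -1.42, 0.84, -1.83]]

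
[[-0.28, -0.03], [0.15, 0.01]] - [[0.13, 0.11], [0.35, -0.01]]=[[-0.41, -0.14], [-0.2, 0.02]]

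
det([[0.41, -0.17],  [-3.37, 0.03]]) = -0.561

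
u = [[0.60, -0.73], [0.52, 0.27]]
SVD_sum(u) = [[0.68,-0.65], [0.14,-0.13]] + [[-0.08,-0.08],[0.38,0.4]]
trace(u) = 0.87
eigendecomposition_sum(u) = [[(0.3+0.24j), (-0.36+0.27j)], [0.26-0.19j, (0.13+0.36j)]] + [[(0.3-0.24j),(-0.36-0.27j)], [0.26+0.19j,0.13-0.36j]]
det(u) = 0.54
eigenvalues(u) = [(0.43+0.59j), (0.43-0.59j)]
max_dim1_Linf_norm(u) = 0.73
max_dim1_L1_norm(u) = 1.33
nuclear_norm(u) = 1.52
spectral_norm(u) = 0.96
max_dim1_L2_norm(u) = 0.94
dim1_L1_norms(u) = [1.33, 0.79]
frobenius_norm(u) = 1.11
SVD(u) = [[-0.98, -0.2], [-0.2, 0.98]] @ diag([0.9570548965497719, 0.5659027522376131]) @ [[-0.72, 0.69],[0.69, 0.72]]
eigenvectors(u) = [[0.76+0.00j,  (0.76-0j)], [(0.17-0.62j),  0.17+0.62j]]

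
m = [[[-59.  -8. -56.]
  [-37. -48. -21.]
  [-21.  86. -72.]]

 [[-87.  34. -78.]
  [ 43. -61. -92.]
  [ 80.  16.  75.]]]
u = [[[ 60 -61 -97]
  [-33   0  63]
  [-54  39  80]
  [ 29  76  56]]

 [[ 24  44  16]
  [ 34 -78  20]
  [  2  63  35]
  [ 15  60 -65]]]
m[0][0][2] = -56.0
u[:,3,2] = [56, -65]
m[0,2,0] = -21.0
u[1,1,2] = 20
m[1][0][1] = 34.0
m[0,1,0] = -37.0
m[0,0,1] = -8.0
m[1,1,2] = -92.0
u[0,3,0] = 29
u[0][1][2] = 63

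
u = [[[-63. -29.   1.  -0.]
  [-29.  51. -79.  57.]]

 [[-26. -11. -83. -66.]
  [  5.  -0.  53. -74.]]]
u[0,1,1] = 51.0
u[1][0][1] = -11.0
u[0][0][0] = -63.0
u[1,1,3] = -74.0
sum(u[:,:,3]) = -83.0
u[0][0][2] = 1.0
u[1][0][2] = -83.0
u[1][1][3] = -74.0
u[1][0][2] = -83.0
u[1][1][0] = 5.0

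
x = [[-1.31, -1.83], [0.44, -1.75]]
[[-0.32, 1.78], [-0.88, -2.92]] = x@[[-0.34, -2.73], [0.42, 0.98]]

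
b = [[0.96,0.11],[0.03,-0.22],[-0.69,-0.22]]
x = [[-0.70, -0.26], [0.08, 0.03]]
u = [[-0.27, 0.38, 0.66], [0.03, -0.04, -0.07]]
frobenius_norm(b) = 1.23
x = u @ b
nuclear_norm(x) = 0.75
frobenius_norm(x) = 0.75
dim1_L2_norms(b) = [0.97, 0.22, 0.72]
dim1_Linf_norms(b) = [0.96, 0.22, 0.69]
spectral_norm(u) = 0.81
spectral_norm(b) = 1.20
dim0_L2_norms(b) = [1.18, 0.33]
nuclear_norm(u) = 0.81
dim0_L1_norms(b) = [1.68, 0.55]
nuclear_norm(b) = 1.45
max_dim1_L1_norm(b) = 1.07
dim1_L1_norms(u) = [1.31, 0.14]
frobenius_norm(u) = 0.81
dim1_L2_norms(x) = [0.75, 0.09]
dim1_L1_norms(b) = [1.07, 0.25, 0.91]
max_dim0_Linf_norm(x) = 0.7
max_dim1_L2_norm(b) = 0.97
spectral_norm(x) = 0.75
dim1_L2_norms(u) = [0.81, 0.09]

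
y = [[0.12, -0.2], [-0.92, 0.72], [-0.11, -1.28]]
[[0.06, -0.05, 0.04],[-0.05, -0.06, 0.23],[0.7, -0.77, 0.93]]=y@ [[-0.35, 0.5, -0.77], [-0.52, 0.56, -0.66]]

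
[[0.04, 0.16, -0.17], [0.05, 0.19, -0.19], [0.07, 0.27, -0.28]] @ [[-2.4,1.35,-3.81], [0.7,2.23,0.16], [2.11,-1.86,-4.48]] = [[-0.34,0.73,0.63],[-0.39,0.84,0.69],[-0.57,1.22,1.03]]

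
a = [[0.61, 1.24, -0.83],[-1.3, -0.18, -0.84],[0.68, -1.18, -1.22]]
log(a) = [[(0.53+0.01j), 1.09+0.09j, -0.60+0.13j], [-1.02+0.09j, (0.43+0.84j), (0.16+1.27j)], [(0.68+0.17j), 0.04+1.51j, (0.55+2.29j)]]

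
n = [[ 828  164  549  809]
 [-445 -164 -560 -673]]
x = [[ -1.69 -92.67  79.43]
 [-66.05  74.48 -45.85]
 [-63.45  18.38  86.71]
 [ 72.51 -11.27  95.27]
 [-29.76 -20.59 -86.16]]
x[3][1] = -11.27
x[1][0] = -66.05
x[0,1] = -92.67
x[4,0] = -29.76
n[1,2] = -560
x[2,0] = -63.45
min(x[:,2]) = -86.16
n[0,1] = 164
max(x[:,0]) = 72.51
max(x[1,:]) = 74.48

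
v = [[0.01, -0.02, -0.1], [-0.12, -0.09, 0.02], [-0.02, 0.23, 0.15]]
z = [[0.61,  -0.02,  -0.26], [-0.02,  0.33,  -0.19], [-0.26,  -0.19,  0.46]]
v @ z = [[0.03,0.01,-0.04],[-0.08,-0.03,0.06],[-0.06,0.05,0.03]]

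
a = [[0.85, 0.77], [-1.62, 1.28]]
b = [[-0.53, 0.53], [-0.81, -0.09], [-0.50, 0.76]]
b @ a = [[-1.31,0.27], [-0.54,-0.74], [-1.66,0.59]]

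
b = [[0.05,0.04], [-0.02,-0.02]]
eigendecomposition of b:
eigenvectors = [[0.94, -0.58],[-0.34, 0.81]]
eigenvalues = [0.04, -0.01]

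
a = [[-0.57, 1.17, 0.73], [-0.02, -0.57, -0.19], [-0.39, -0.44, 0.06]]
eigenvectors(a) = [[-0.46+0.00j, (0.89+0j), 0.89-0.00j],[(0.3+0j), -0.14+0.15j, -0.14-0.15j],[(-0.83+0j), 0.26+0.30j, 0.26-0.30j]]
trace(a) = -1.08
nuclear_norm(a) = 2.21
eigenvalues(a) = [(-0+0j), (-0.54+0.43j), (-0.54-0.43j)]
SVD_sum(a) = [[-0.43,1.25,0.68], [0.16,-0.47,-0.26], [0.07,-0.19,-0.1]] + [[-0.14, -0.08, 0.05], [-0.18, -0.1, 0.07], [-0.46, -0.25, 0.17]] + [[0.0, -0.00, 0.00],  [0.00, -0.00, 0.00],  [-0.00, 0.00, -0.0]]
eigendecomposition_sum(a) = [[0j, 0j, (-0-0j)], [-0.00-0.00j, -0.00-0.00j, 0j], [0.00+0.00j, 0.00+0.00j, -0.00-0.00j]] + [[-0.29+0.33j, 0.58+1.18j, 0.37+0.23j], [-0.01-0.10j, -0.28-0.09j, (-0.1+0.02j)], [-0.20+0.00j, -0.22+0.54j, (0.03+0.19j)]] + [[(-0.29-0.33j),(0.58-1.18j),0.37-0.23j], [(-0.01+0.1j),-0.28+0.09j,-0.10-0.02j], [-0.20-0.00j,-0.22-0.54j,(0.03-0.19j)]]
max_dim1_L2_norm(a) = 1.49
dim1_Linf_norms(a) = [1.17, 0.57, 0.44]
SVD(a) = [[-0.93,-0.27,-0.26],[0.35,-0.36,-0.87],[0.14,-0.89,0.43]] @ diag([1.6015854588796563, 0.6101832764326491, 0.0006221472153259878]) @ [[0.29,-0.84,-0.46], [0.84,0.45,-0.3], [-0.46,0.3,-0.84]]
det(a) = -0.00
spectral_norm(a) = 1.60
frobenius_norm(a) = 1.71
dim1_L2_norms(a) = [1.49, 0.6, 0.59]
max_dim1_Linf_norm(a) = 1.17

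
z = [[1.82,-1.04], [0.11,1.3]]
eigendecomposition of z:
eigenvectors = [[0.95+0.00j, (0.95-0j)], [0.24-0.20j, (0.24+0.2j)]]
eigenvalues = [(1.56+0.22j), (1.56-0.22j)]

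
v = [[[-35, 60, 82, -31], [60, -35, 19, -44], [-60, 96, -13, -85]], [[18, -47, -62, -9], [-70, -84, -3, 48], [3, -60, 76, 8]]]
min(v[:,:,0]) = -70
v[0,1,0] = 60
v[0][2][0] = -60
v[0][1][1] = -35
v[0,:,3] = [-31, -44, -85]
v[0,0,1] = 60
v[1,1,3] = 48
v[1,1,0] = -70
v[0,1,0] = 60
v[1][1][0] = -70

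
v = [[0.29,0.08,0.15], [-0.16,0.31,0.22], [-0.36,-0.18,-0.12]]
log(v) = [[-0.70,0.38,0.67],[0.61,-0.82,1.45],[-2.34,-0.69,-2.75]]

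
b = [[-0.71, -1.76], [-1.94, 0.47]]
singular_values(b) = [2.09, 1.79]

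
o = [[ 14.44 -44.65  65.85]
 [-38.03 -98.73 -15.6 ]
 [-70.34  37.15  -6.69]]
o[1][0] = -38.03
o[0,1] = -44.65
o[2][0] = -70.34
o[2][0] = -70.34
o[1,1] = -98.73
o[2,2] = -6.69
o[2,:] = [-70.34, 37.15, -6.69]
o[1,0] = -38.03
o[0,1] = -44.65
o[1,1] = -98.73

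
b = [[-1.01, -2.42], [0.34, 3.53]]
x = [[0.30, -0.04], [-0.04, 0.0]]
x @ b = [[-0.32,-0.87], [0.04,0.10]]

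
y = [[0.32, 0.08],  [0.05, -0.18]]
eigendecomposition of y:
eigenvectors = [[1.0, -0.16], [0.1, 0.99]]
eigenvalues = [0.33, -0.19]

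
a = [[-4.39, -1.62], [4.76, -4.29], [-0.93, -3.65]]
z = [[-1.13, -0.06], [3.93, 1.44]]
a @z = [[-1.41, -2.07], [-22.24, -6.46], [-13.29, -5.20]]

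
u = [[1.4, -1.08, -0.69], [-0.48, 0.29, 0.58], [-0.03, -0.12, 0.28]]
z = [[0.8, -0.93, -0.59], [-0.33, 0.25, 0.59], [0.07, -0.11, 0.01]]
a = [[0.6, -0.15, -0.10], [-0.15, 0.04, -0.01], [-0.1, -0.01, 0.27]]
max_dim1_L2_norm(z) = 1.36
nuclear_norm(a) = 0.91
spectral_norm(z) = 1.51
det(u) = 0.04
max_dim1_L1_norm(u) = 3.17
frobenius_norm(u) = 2.08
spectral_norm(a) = 0.66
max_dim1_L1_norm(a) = 0.85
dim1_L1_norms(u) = [3.17, 1.35, 0.43]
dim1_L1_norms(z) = [2.32, 1.17, 0.19]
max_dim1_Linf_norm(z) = 0.93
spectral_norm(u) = 2.04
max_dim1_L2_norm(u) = 1.9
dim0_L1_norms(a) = [0.85, 0.2, 0.38]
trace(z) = 1.06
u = a + z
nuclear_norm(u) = 2.52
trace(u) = 1.97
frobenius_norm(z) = 1.55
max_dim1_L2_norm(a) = 0.63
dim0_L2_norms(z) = [0.87, 0.97, 0.83]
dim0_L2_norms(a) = [0.63, 0.16, 0.29]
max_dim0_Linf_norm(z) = 0.93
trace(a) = 0.91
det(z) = 0.00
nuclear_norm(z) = 1.85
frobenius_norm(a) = 0.71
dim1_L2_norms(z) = [1.36, 0.72, 0.13]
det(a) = -0.00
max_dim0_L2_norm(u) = 1.48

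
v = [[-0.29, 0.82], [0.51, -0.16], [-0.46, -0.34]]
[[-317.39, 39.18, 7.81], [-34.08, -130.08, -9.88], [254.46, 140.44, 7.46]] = v @[[-211.74, -270.03, -18.44], [-461.95, -47.72, 3.00]]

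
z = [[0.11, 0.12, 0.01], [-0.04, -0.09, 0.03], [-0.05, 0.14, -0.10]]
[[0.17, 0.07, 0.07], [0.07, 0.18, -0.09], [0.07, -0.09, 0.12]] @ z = [[0.01, 0.02, -0.00], [0.01, -0.02, 0.02], [0.01, 0.03, -0.01]]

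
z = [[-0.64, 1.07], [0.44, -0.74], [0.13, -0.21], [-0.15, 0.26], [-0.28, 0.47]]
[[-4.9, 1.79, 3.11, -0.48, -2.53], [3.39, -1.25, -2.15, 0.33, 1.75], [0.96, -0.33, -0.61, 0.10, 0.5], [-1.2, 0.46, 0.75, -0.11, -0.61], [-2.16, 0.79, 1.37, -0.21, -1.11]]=z@[[-0.88, 4.46, -0.80, 1.66, 0.90], [-5.11, 4.34, 2.43, 0.54, -1.83]]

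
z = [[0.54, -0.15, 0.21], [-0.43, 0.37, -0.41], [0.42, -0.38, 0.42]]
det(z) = 0.00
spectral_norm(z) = 1.13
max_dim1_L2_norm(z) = 0.71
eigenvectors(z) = [[0.43, -0.67, -0.09], [-0.63, -0.49, 0.69], [0.64, 0.56, 0.71]]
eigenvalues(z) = [1.08, 0.25, 0.0]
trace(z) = 1.33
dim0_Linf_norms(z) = [0.54, 0.38, 0.42]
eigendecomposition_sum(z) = [[0.37,  -0.22,  0.26],[-0.55,  0.32,  -0.38],[0.56,  -0.32,  0.38]] + [[0.17, 0.07, -0.05], [0.12, 0.05, -0.03], [-0.14, -0.06, 0.04]] + [[-0.00, -0.0, -0.0], [0.0, 0.0, 0.00], [0.00, 0.00, 0.0]]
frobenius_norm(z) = 1.16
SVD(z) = [[-0.49, -0.87, 0.04], [0.61, -0.31, 0.72], [-0.62, 0.38, 0.69]] @ diag([1.1342551766886508, 0.24241419863304034, 0.000741927286401072]) @ [[-0.7, 0.47, -0.54],[-0.71, -0.54, 0.44],[-0.08, 0.69, 0.71]]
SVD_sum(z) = [[0.39, -0.26, 0.3], [-0.48, 0.33, -0.38], [0.49, -0.33, 0.38]] + [[0.15, 0.11, -0.09], [0.05, 0.04, -0.03], [-0.07, -0.05, 0.04]] + [[-0.0, 0.00, 0.00], [-0.0, 0.0, 0.0], [-0.0, 0.0, 0.0]]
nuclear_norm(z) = 1.38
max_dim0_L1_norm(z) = 1.39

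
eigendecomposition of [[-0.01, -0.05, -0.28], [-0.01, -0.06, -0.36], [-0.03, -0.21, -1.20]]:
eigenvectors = [[0.22, 0.99, 0.18], [0.28, 0.15, -0.97], [0.93, -0.05, 0.16]]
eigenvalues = [-1.27, -0.0, 0.0]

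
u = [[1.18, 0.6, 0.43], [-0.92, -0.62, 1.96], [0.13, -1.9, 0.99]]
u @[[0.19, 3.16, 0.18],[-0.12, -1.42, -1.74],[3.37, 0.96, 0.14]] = [[1.6, 3.29, -0.77], [6.5, -0.15, 1.19], [3.59, 4.06, 3.47]]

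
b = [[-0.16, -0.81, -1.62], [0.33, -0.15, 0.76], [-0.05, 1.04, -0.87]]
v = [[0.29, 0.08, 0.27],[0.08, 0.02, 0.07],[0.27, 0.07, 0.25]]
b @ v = [[-0.55, -0.14, -0.50], [0.29, 0.08, 0.27], [-0.17, -0.04, -0.16]]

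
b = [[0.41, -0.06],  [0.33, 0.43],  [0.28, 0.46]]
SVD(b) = [[-0.29, 0.95], [-0.68, -0.13], [-0.67, -0.29]] @ diag([0.7904826329985457, 0.3614376943923899]) @ [[-0.67, -0.74], [0.74, -0.67]]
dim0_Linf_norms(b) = [0.41, 0.46]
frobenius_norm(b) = 0.87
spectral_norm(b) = 0.79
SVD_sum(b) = [[0.16, 0.17], [0.36, 0.40], [0.36, 0.39]] + [[0.25, -0.23],  [-0.03, 0.03],  [-0.08, 0.07]]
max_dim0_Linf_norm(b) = 0.46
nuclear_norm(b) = 1.15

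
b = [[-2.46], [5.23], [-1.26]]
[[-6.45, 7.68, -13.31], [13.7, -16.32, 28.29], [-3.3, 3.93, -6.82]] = b @ [[2.62, -3.12, 5.41]]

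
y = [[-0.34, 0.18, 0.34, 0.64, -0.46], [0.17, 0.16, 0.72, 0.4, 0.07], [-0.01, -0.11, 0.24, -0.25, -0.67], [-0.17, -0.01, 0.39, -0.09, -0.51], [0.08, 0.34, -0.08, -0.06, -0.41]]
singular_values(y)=[1.26, 0.92, 0.57, 0.41, 0.12]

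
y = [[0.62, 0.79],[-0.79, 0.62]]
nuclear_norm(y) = 2.01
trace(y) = 1.24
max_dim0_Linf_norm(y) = 0.79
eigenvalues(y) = [(0.62+0.79j), (0.62-0.79j)]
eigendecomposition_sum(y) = [[0.31+0.40j,  (0.4-0.31j)], [-0.40+0.31j,  (0.31+0.4j)]] + [[(0.31-0.4j), 0.40+0.31j], [-0.40-0.31j, 0.31-0.40j]]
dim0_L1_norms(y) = [1.41, 1.41]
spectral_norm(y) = 1.00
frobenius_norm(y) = 1.42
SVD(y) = [[0.79, -0.62],[0.62, 0.79]] @ diag([1.0042410069301095, 1.0042410069301093]) @ [[0.0, 1.0], [-1.00, -0.0]]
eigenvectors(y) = [[(0.71+0j), 0.71-0.00j],  [0.71j, -0.71j]]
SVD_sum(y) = [[0.00, 0.79],[0.00, 0.62]] + [[0.62, 0.00], [-0.79, 0.0]]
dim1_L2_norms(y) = [1.0, 1.0]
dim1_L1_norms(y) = [1.41, 1.41]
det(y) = 1.01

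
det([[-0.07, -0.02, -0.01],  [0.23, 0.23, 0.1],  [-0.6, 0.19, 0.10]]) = -0.000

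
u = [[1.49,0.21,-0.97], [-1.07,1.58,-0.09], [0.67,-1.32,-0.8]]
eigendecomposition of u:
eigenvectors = [[-0.06+0.59j, (-0.06-0.59j), (0.36+0j)], [-0.71+0.00j, (-0.71-0j), 0.20+0.00j], [0.39+0.02j, 0.39-0.02j, (0.91+0j)]]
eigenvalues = [(1.54+0.89j), (1.54-0.89j), (-0.82+0j)]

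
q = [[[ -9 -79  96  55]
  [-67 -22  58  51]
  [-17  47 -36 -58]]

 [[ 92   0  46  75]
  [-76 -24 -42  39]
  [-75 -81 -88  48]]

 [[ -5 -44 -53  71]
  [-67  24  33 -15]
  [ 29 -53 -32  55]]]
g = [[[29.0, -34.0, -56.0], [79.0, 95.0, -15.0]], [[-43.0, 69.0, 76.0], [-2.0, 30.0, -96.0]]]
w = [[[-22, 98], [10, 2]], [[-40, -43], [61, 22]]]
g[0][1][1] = 95.0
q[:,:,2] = [[96, 58, -36], [46, -42, -88], [-53, 33, -32]]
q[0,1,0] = -67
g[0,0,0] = 29.0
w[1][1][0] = 61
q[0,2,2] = -36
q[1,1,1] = -24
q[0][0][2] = 96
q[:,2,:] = [[-17, 47, -36, -58], [-75, -81, -88, 48], [29, -53, -32, 55]]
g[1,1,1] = 30.0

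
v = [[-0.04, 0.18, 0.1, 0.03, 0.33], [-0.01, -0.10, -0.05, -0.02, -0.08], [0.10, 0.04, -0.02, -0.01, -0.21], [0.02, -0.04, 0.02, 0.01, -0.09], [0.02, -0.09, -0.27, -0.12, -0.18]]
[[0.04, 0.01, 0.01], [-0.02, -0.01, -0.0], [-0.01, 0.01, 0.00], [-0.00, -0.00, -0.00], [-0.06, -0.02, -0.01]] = v@[[-0.01, 0.03, 0.01],[0.04, 0.10, 0.03],[0.17, 0.03, 0.01],[0.02, 0.05, 0.02],[0.04, -0.02, -0.0]]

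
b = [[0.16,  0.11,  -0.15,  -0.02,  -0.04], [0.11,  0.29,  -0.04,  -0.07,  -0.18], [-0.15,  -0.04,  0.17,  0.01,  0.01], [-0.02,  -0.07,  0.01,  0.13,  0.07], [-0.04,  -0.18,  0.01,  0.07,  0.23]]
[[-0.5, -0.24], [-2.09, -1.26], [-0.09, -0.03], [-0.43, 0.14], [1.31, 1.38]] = b @ [[3.7, 0.47], [-9.82, -1.79], [0.89, -0.33], [-8.82, -2.81], [1.3, 5.56]]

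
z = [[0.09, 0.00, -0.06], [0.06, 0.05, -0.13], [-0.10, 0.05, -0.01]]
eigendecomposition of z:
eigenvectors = [[0.52+0.00j, (-0.31+0.04j), -0.31-0.04j], [0.85+0.00j, -0.86+0.00j, -0.86-0.00j], [-0.09+0.00j, (-0.37+0.15j), -0.37-0.15j]]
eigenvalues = [(0.1+0j), (0.02+0.02j), (0.02-0.02j)]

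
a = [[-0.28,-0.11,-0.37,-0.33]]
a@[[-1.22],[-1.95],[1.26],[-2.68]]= [[0.97]]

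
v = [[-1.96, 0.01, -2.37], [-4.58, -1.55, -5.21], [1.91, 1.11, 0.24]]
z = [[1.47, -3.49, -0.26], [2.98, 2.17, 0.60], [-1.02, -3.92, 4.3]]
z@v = [[12.61, 5.14, 14.64], [-14.63, -2.67, -18.22], [28.17, 10.84, 23.87]]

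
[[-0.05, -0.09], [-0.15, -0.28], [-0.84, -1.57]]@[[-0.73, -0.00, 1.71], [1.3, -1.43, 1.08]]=[[-0.08, 0.13, -0.18],[-0.25, 0.4, -0.56],[-1.43, 2.25, -3.13]]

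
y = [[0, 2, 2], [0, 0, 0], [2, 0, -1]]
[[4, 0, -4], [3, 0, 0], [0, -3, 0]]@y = [[-8, 8, 12], [0, 6, 6], [0, 0, 0]]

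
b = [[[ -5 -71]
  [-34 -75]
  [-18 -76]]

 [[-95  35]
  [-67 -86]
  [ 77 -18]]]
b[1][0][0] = -95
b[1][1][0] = -67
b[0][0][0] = -5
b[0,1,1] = -75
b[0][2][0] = -18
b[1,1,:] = [-67, -86]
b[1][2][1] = -18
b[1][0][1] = 35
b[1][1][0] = -67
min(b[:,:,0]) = -95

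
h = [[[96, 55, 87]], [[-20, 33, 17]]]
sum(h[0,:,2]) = 87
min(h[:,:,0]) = -20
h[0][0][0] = 96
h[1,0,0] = -20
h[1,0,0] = -20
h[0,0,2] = 87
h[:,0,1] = [55, 33]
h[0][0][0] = 96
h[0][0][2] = 87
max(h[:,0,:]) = 96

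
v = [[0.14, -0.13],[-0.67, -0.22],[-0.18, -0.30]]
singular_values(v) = [0.76, 0.28]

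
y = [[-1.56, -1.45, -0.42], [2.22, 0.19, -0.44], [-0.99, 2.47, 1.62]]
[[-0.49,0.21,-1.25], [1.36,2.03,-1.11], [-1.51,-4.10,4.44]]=y @ [[0.45, 0.74, -0.48], [0.08, -0.61, 1.20], [-0.78, -1.15, 0.62]]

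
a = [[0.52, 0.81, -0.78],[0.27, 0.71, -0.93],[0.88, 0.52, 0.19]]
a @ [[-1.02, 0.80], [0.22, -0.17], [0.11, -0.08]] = [[-0.44, 0.34],[-0.22, 0.17],[-0.76, 0.60]]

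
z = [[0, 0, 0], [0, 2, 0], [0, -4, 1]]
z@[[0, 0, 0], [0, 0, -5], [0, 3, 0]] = [[0, 0, 0], [0, 0, -10], [0, 3, 20]]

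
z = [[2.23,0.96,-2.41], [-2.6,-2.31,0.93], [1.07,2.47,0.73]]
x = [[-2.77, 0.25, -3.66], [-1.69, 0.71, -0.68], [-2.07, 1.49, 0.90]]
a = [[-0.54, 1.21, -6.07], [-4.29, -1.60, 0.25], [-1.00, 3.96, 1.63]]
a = z + x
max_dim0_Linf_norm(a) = 6.07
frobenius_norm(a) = 8.89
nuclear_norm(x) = 7.72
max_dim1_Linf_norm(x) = 3.66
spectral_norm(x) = 4.98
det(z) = 3.41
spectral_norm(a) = 6.30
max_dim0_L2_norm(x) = 3.85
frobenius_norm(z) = 5.70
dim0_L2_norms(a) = [4.44, 4.44, 6.29]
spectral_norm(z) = 5.10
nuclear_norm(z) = 7.89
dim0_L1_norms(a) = [5.83, 6.77, 7.95]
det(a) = 122.93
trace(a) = -0.51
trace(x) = -1.16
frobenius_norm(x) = 5.68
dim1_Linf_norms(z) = [2.41, 2.6, 2.47]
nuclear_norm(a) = 15.15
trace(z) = 0.65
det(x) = -0.01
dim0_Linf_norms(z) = [2.6, 2.47, 2.41]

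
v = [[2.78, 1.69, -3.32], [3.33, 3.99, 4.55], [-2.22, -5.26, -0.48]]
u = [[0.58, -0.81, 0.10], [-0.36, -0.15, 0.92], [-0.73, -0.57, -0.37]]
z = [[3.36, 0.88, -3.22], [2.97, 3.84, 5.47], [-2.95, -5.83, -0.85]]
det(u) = 1.00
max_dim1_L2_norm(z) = 7.31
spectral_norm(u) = 1.00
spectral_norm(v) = 8.56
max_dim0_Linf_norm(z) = 5.83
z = v + u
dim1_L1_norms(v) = [7.79, 11.87, 7.96]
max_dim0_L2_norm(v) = 6.81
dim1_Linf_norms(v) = [3.32, 4.55, 5.26]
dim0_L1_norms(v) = [8.33, 10.94, 8.35]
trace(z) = 6.35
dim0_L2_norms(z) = [5.37, 7.04, 6.4]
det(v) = 75.58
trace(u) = 0.06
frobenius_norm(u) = 1.73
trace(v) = 6.29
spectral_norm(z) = 9.22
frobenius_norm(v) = 10.11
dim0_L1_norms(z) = [9.28, 10.55, 9.54]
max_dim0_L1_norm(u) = 1.67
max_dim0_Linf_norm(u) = 0.92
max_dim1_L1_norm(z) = 12.28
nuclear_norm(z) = 16.76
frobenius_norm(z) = 10.92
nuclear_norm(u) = 3.00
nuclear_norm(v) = 15.38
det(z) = 103.48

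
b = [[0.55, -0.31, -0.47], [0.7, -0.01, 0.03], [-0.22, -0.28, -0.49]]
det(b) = -0.00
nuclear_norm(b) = 1.71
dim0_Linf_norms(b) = [0.7, 0.31, 0.49]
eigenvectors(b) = [[-0.48,0.07,0.24], [-0.8,0.86,-0.53], [0.37,-0.50,0.82]]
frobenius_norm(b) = 1.22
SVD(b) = [[-0.78, 0.3, -0.55], [-0.62, -0.49, 0.61], [-0.09, 0.82, 0.57]] @ diag([0.9687753056360392, 0.7340610519551481, 0.005364624152739627]) @ [[-0.87,0.28,0.40], [-0.49,-0.43,-0.76], [0.04,0.86,-0.51]]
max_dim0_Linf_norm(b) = 0.7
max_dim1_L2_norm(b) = 0.79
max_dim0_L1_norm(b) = 1.47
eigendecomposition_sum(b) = [[0.51, -0.20, -0.28], [0.85, -0.33, -0.46], [-0.4, 0.15, 0.21]] + [[-0.00, 0.00, 0.0], [-0.06, 0.06, 0.06], [0.04, -0.04, -0.03]] + [[0.04, -0.12, -0.20], [-0.09, 0.26, 0.43], [0.14, -0.4, -0.67]]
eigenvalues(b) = [0.4, 0.03, -0.37]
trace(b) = 0.05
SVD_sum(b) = [[0.66, -0.21, -0.31], [0.52, -0.17, -0.24], [0.07, -0.02, -0.03]] + [[-0.11, -0.09, -0.17],[0.18, 0.16, 0.27],[-0.29, -0.26, -0.45]] + [[-0.00, -0.00, 0.00], [0.0, 0.00, -0.00], [0.0, 0.0, -0.0]]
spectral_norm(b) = 0.97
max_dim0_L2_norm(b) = 0.92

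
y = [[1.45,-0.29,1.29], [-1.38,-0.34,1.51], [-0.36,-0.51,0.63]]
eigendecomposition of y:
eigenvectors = [[(-0.82+0j), (-0.07+0.24j), -0.07-0.24j], [(0.57+0j), -0.87+0.00j, (-0.87-0j)], [0.00+0.00j, -0.29-0.32j, (-0.29+0.32j)]]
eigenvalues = [(1.65+0j), (0.05+0.94j), (0.05-0.94j)]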